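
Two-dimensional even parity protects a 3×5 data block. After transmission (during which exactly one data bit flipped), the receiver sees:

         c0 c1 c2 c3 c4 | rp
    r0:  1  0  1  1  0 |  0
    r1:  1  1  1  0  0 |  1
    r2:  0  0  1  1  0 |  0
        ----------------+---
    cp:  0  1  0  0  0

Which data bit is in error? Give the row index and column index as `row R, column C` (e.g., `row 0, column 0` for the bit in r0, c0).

Recompute each row's even parity and compare to rp:
  r0: data parity 1, sent rp 0 → mismatch
  r1: data parity 1, sent rp 1 → ok
  r2: data parity 0, sent rp 0 → ok
Recompute each column's even parity and compare to cp:
  c0: data parity 0, sent cp 0 → ok
  c1: data parity 1, sent cp 1 → ok
  c2: data parity 1, sent cp 0 → mismatch
  c3: data parity 0, sent cp 0 → ok
  c4: data parity 0, sent cp 0 → ok
Exactly one row (r0) and one column (c2) fail → the flipped bit is at their intersection.

row 0, column 2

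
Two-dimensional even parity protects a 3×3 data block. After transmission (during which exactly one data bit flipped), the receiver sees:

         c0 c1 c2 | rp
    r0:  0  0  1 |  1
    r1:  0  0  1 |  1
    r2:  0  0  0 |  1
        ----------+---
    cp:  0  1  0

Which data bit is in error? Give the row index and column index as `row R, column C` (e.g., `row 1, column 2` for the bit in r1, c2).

row 2, column 1

Recompute each row's even parity and compare to rp:
  r0: data parity 1, sent rp 1 → ok
  r1: data parity 1, sent rp 1 → ok
  r2: data parity 0, sent rp 1 → mismatch
Recompute each column's even parity and compare to cp:
  c0: data parity 0, sent cp 0 → ok
  c1: data parity 0, sent cp 1 → mismatch
  c2: data parity 0, sent cp 0 → ok
Exactly one row (r2) and one column (c1) fail → the flipped bit is at their intersection.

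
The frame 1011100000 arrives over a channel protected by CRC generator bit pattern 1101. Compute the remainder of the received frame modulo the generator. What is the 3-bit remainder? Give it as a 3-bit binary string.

Modulo-2 division of 1011100000 by 1101:
  pos 0: 1011 XOR 1101 = 0110
  pos 1: 1101 XOR 1101 = 0000
Remainder = 000 (zero — the frame passes the CRC check).

000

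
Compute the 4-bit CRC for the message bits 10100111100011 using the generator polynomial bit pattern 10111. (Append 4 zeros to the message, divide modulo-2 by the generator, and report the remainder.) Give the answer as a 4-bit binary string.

Append 4 zeros: 101001111000110000. Divide by 10111 (XOR where the leading bit is 1):
  pos 0: 10100 XOR 10111 = 00011
  pos 3: 11111 XOR 10111 = 01000
  pos 4: 10001 XOR 10111 = 00110
  pos 6: 11000 XOR 10111 = 01111
  pos 7: 11110 XOR 10111 = 01001
  pos 8: 10011 XOR 10111 = 00100
  pos 10: 10010 XOR 10111 = 00101
  pos 12: 10100 XOR 10111 = 00011
Remainder (last 4 bits) = 0110. This is the CRC / FCS.

0110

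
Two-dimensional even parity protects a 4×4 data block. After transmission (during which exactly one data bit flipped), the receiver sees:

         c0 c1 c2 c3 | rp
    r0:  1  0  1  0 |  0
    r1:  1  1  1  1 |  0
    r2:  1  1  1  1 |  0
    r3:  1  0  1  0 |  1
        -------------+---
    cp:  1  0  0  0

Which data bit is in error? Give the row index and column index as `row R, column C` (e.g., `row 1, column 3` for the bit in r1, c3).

Recompute each row's even parity and compare to rp:
  r0: data parity 0, sent rp 0 → ok
  r1: data parity 0, sent rp 0 → ok
  r2: data parity 0, sent rp 0 → ok
  r3: data parity 0, sent rp 1 → mismatch
Recompute each column's even parity and compare to cp:
  c0: data parity 0, sent cp 1 → mismatch
  c1: data parity 0, sent cp 0 → ok
  c2: data parity 0, sent cp 0 → ok
  c3: data parity 0, sent cp 0 → ok
Exactly one row (r3) and one column (c0) fail → the flipped bit is at their intersection.

row 3, column 0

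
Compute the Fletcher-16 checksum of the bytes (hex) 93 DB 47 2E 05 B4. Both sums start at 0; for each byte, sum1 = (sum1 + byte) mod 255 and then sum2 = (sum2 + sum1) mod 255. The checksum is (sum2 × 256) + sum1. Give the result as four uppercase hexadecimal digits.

Running sums (mod 255):
  after byte 0 (93): sum1=147, sum2=147
  after byte 1 (DB): sum1=111, sum2=3
  after byte 2 (47): sum1=182, sum2=185
  after byte 3 (2E): sum1=228, sum2=158
  after byte 4 (05): sum1=233, sum2=136
  after byte 5 (B4): sum1=158, sum2=39
Checksum = sum2·256 + sum1 = 39·256 + 158 = 10142 = 0x279E.

279E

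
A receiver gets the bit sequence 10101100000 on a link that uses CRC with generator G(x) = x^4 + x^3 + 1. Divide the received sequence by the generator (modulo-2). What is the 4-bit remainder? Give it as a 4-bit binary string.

Modulo-2 division of 10101100000 by 11001:
  pos 0: 10101 XOR 11001 = 01100
  pos 1: 11001 XOR 11001 = 00000
Remainder = 0000 (zero — the frame passes the CRC check).

0000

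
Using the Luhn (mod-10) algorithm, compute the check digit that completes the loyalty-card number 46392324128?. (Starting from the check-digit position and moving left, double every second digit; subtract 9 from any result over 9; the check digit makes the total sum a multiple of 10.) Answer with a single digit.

Partial digits right→left: 8 2 1 4 2 3 2 9 3 6 4
Double every second digit counting from the check-digit position (so the 1st, 3rd, 5th, ... of the partial from the right).
  doubled (with −9 where >9): 7 2 4 4 6 8 → sum 31
  kept as-is: 2 4 3 9 6 → sum 24
Total = 31 + 24 = 55.
Check digit = (10 − (55 mod 10)) mod 10 = 5.

5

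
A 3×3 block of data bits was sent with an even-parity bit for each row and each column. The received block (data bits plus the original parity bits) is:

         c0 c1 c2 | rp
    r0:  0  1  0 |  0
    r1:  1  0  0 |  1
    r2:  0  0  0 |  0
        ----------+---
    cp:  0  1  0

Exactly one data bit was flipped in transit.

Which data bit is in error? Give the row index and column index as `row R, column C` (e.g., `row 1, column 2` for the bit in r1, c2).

Recompute each row's even parity and compare to rp:
  r0: data parity 1, sent rp 0 → mismatch
  r1: data parity 1, sent rp 1 → ok
  r2: data parity 0, sent rp 0 → ok
Recompute each column's even parity and compare to cp:
  c0: data parity 1, sent cp 0 → mismatch
  c1: data parity 1, sent cp 1 → ok
  c2: data parity 0, sent cp 0 → ok
Exactly one row (r0) and one column (c0) fail → the flipped bit is at their intersection.

row 0, column 0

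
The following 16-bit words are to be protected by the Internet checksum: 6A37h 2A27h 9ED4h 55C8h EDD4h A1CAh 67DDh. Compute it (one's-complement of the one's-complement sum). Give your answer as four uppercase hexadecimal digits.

7F87

One's-complement addition (fold any carry out of bit 15 back into bit 0):
  0x6A37 + 0x2A27 = 0x0945E
  0x945E + 0x9ED4 = 0x13332 → wrap carry → 0x3333
  0x3333 + 0x55C8 = 0x088FB
  0x88FB + 0xEDD4 = 0x176CF → wrap carry → 0x76D0
  0x76D0 + 0xA1CA = 0x1189A → wrap carry → 0x189B
  0x189B + 0x67DD = 0x08078
One's-complement sum = 0x8078.
Checksum = ~0x8078 & 0xFFFF = 0x7F87.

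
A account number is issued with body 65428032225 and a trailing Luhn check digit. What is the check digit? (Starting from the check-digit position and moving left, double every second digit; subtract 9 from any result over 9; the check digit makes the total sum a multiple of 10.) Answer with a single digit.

Partial digits right→left: 5 2 2 2 3 0 8 2 4 5 6
Double every second digit counting from the check-digit position (so the 1st, 3rd, 5th, ... of the partial from the right).
  doubled (with −9 where >9): 1 4 6 7 8 3 → sum 29
  kept as-is: 2 2 0 2 5 → sum 11
Total = 29 + 11 = 40.
Check digit = (10 − (40 mod 10)) mod 10 = 0.

0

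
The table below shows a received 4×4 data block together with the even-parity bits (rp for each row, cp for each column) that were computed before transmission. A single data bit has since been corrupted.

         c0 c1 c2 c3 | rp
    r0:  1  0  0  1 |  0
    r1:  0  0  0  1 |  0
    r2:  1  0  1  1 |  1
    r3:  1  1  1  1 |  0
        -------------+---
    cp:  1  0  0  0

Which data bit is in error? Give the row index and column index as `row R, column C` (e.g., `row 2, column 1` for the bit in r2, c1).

Recompute each row's even parity and compare to rp:
  r0: data parity 0, sent rp 0 → ok
  r1: data parity 1, sent rp 0 → mismatch
  r2: data parity 1, sent rp 1 → ok
  r3: data parity 0, sent rp 0 → ok
Recompute each column's even parity and compare to cp:
  c0: data parity 1, sent cp 1 → ok
  c1: data parity 1, sent cp 0 → mismatch
  c2: data parity 0, sent cp 0 → ok
  c3: data parity 0, sent cp 0 → ok
Exactly one row (r1) and one column (c1) fail → the flipped bit is at their intersection.

row 1, column 1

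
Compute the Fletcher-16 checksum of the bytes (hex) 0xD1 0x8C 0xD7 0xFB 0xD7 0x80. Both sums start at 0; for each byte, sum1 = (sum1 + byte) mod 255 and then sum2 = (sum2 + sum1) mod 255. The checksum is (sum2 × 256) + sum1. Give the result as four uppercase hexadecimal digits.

Running sums (mod 255):
  after byte 0 (0xD1): sum1=209, sum2=209
  after byte 1 (0x8C): sum1=94, sum2=48
  after byte 2 (0xD7): sum1=54, sum2=102
  after byte 3 (0xFB): sum1=50, sum2=152
  after byte 4 (0xD7): sum1=10, sum2=162
  after byte 5 (0x80): sum1=138, sum2=45
Checksum = sum2·256 + sum1 = 45·256 + 138 = 11658 = 0x2D8A.

2D8A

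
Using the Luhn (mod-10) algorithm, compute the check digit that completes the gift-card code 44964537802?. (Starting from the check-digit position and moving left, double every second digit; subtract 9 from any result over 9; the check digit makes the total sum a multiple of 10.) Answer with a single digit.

6

Partial digits right→left: 2 0 8 7 3 5 4 6 9 4 4
Double every second digit counting from the check-digit position (so the 1st, 3rd, 5th, ... of the partial from the right).
  doubled (with −9 where >9): 4 7 6 8 9 8 → sum 42
  kept as-is: 0 7 5 6 4 → sum 22
Total = 42 + 22 = 64.
Check digit = (10 − (64 mod 10)) mod 10 = 6.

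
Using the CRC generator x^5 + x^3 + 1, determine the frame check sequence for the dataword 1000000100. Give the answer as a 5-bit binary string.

Append 5 zeros: 100000010000000. Divide by 101001 (XOR where the leading bit is 1):
  pos 0: 100000 XOR 101001 = 001001
  pos 2: 100101 XOR 101001 = 001100
  pos 4: 110000 XOR 101001 = 011001
  pos 5: 110010 XOR 101001 = 011011
  pos 6: 110110 XOR 101001 = 011111
  pos 7: 111110 XOR 101001 = 010111
  pos 8: 101110 XOR 101001 = 000111
Remainder (last 5 bits) = 01110. This is the CRC / FCS.

01110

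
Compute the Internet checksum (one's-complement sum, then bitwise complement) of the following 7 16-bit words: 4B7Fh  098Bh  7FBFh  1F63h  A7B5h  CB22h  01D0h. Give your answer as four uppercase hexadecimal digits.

972A

One's-complement addition (fold any carry out of bit 15 back into bit 0):
  0x4B7F + 0x098B = 0x0550A
  0x550A + 0x7FBF = 0x0D4C9
  0xD4C9 + 0x1F63 = 0x0F42C
  0xF42C + 0xA7B5 = 0x19BE1 → wrap carry → 0x9BE2
  0x9BE2 + 0xCB22 = 0x16704 → wrap carry → 0x6705
  0x6705 + 0x01D0 = 0x068D5
One's-complement sum = 0x68D5.
Checksum = ~0x68D5 & 0xFFFF = 0x972A.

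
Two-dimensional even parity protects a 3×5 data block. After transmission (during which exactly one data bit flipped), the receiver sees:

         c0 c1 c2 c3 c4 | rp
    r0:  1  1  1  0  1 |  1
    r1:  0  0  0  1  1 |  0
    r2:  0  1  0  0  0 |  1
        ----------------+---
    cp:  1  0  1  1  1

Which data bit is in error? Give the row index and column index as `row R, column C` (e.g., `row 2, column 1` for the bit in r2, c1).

Recompute each row's even parity and compare to rp:
  r0: data parity 0, sent rp 1 → mismatch
  r1: data parity 0, sent rp 0 → ok
  r2: data parity 1, sent rp 1 → ok
Recompute each column's even parity and compare to cp:
  c0: data parity 1, sent cp 1 → ok
  c1: data parity 0, sent cp 0 → ok
  c2: data parity 1, sent cp 1 → ok
  c3: data parity 1, sent cp 1 → ok
  c4: data parity 0, sent cp 1 → mismatch
Exactly one row (r0) and one column (c4) fail → the flipped bit is at their intersection.

row 0, column 4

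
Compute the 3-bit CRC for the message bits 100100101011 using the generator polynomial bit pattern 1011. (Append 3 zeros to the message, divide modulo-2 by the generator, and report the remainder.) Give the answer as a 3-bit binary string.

Append 3 zeros: 100100101011000. Divide by 1011 (XOR where the leading bit is 1):
  pos 0: 1001 XOR 1011 = 0010
  pos 2: 1000 XOR 1011 = 0011
  pos 4: 1110 XOR 1011 = 0101
  pos 5: 1011 XOR 1011 = 0000
  pos 10: 1100 XOR 1011 = 0111
  pos 11: 1110 XOR 1011 = 0101
Remainder (last 3 bits) = 101. This is the CRC / FCS.

101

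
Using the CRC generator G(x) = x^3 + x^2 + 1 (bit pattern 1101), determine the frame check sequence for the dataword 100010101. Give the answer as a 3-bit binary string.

Append 3 zeros: 100010101000. Divide by 1101 (XOR where the leading bit is 1):
  pos 0: 1000 XOR 1101 = 0101
  pos 1: 1011 XOR 1101 = 0110
  pos 2: 1100 XOR 1101 = 0001
  pos 5: 1101 XOR 1101 = 0000
Remainder (last 3 bits) = 000. This is the CRC / FCS.

000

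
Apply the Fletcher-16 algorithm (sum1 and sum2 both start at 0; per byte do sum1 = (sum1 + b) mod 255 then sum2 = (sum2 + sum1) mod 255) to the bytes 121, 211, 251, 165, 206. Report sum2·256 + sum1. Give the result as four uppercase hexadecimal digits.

Running sums (mod 255):
  after byte 0 (121): sum1=121, sum2=121
  after byte 1 (211): sum1=77, sum2=198
  after byte 2 (251): sum1=73, sum2=16
  after byte 3 (165): sum1=238, sum2=254
  after byte 4 (206): sum1=189, sum2=188
Checksum = sum2·256 + sum1 = 188·256 + 189 = 48317 = 0xBCBD.

BCBD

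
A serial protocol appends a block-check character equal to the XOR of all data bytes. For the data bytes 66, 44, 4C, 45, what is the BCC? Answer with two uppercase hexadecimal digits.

2B

XOR the bytes together:
  start with 0x66
  0x66 ⊕ 0x44 = 0x22
  0x22 ⊕ 0x4C = 0x6E
  0x6E ⊕ 0x45 = 0x2B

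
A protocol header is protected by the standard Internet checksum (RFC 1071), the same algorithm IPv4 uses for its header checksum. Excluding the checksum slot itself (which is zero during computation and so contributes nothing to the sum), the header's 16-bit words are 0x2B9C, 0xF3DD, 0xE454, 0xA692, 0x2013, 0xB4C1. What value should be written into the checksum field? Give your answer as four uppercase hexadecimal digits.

80C9

One's-complement addition (fold any carry out of bit 15 back into bit 0):
  0x2B9C + 0xF3DD = 0x11F79 → wrap carry → 0x1F7A
  0x1F7A + 0xE454 = 0x103CE → wrap carry → 0x03CF
  0x03CF + 0xA692 = 0x0AA61
  0xAA61 + 0x2013 = 0x0CA74
  0xCA74 + 0xB4C1 = 0x17F35 → wrap carry → 0x7F36
One's-complement sum = 0x7F36.
Checksum = ~0x7F36 & 0xFFFF = 0x80C9.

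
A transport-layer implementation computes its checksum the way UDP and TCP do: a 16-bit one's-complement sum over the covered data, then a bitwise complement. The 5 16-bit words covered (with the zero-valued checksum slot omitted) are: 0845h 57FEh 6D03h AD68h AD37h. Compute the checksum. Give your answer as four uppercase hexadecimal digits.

D818

One's-complement addition (fold any carry out of bit 15 back into bit 0):
  0x0845 + 0x57FE = 0x06043
  0x6043 + 0x6D03 = 0x0CD46
  0xCD46 + 0xAD68 = 0x17AAE → wrap carry → 0x7AAF
  0x7AAF + 0xAD37 = 0x127E6 → wrap carry → 0x27E7
One's-complement sum = 0x27E7.
Checksum = ~0x27E7 & 0xFFFF = 0xD818.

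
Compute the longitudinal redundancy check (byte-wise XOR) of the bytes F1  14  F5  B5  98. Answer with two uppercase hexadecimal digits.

XOR the bytes together:
  start with 0xF1
  0xF1 ⊕ 0x14 = 0xE5
  0xE5 ⊕ 0xF5 = 0x10
  0x10 ⊕ 0xB5 = 0xA5
  0xA5 ⊕ 0x98 = 0x3D

3D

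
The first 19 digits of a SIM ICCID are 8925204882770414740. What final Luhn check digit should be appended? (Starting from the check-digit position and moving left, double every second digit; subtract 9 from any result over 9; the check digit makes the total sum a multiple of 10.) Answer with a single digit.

5

Partial digits right→left: 0 4 7 4 1 4 0 7 7 2 8 8 4 0 2 5 2 9 8
Double every second digit counting from the check-digit position (so the 1st, 3rd, 5th, ... of the partial from the right).
  doubled (with −9 where >9): 0 5 2 0 5 7 8 4 4 7 → sum 42
  kept as-is: 4 4 4 7 2 8 0 5 9 → sum 43
Total = 42 + 43 = 85.
Check digit = (10 − (85 mod 10)) mod 10 = 5.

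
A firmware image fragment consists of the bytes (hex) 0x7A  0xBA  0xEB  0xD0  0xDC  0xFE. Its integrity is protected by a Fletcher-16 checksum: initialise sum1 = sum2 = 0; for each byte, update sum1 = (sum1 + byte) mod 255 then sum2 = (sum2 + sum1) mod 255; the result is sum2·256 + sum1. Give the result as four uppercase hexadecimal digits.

5FCD

Running sums (mod 255):
  after byte 0 (0x7A): sum1=122, sum2=122
  after byte 1 (0xBA): sum1=53, sum2=175
  after byte 2 (0xEB): sum1=33, sum2=208
  after byte 3 (0xD0): sum1=241, sum2=194
  after byte 4 (0xDC): sum1=206, sum2=145
  after byte 5 (0xFE): sum1=205, sum2=95
Checksum = sum2·256 + sum1 = 95·256 + 205 = 24525 = 0x5FCD.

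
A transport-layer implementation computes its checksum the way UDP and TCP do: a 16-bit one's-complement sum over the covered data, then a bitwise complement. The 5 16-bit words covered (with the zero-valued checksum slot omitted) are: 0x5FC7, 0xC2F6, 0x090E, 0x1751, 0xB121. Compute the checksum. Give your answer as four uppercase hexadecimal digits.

0BC1

One's-complement addition (fold any carry out of bit 15 back into bit 0):
  0x5FC7 + 0xC2F6 = 0x122BD → wrap carry → 0x22BE
  0x22BE + 0x090E = 0x02BCC
  0x2BCC + 0x1751 = 0x0431D
  0x431D + 0xB121 = 0x0F43E
One's-complement sum = 0xF43E.
Checksum = ~0xF43E & 0xFFFF = 0x0BC1.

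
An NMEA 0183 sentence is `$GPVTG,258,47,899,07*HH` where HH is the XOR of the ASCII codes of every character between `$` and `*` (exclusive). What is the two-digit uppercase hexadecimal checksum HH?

XOR the ASCII codes of the payload characters:
  'G' = 0x47 → acc = 0x47
  'P' = 0x50 → acc = 0x17
  'V' = 0x56 → acc = 0x41
  'T' = 0x54 → acc = 0x15
  'G' = 0x47 → acc = 0x52
  ',' = 0x2C → acc = 0x7E
  '2' = 0x32 → acc = 0x4C
  '5' = 0x35 → acc = 0x79
  '8' = 0x38 → acc = 0x41
  ',' = 0x2C → acc = 0x6D
  '4' = 0x34 → acc = 0x59
  '7' = 0x37 → acc = 0x6E
  ',' = 0x2C → acc = 0x42
  '8' = 0x38 → acc = 0x7A
  '9' = 0x39 → acc = 0x43
  '9' = 0x39 → acc = 0x7A
  ',' = 0x2C → acc = 0x56
  '0' = 0x30 → acc = 0x66
  '7' = 0x37 → acc = 0x51
Checksum = 0x51.

51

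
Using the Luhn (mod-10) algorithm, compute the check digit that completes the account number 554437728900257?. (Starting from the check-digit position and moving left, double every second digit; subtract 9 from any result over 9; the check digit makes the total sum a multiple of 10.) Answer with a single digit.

2

Partial digits right→left: 7 5 2 0 0 9 8 2 7 7 3 4 4 5 5
Double every second digit counting from the check-digit position (so the 1st, 3rd, 5th, ... of the partial from the right).
  doubled (with −9 where >9): 5 4 0 7 5 6 8 1 → sum 36
  kept as-is: 5 0 9 2 7 4 5 → sum 32
Total = 36 + 32 = 68.
Check digit = (10 − (68 mod 10)) mod 10 = 2.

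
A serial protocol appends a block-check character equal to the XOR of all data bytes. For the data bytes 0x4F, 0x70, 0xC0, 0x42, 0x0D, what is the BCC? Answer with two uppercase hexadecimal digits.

XOR the bytes together:
  start with 0x4F
  0x4F ⊕ 0x70 = 0x3F
  0x3F ⊕ 0xC0 = 0xFF
  0xFF ⊕ 0x42 = 0xBD
  0xBD ⊕ 0x0D = 0xB0

B0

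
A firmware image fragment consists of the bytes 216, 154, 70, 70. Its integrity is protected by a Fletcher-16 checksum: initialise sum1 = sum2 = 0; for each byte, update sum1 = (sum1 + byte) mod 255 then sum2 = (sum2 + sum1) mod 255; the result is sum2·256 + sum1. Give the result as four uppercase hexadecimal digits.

Running sums (mod 255):
  after byte 0 (216): sum1=216, sum2=216
  after byte 1 (154): sum1=115, sum2=76
  after byte 2 (70): sum1=185, sum2=6
  after byte 3 (70): sum1=0, sum2=6
Checksum = sum2·256 + sum1 = 6·256 + 0 = 1536 = 0x0600.

0600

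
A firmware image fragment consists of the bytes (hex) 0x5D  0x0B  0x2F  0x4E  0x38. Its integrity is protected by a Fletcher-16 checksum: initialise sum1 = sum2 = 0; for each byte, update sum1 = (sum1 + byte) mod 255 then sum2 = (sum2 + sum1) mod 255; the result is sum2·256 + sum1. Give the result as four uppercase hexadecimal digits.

611E

Running sums (mod 255):
  after byte 0 (0x5D): sum1=93, sum2=93
  after byte 1 (0x0B): sum1=104, sum2=197
  after byte 2 (0x2F): sum1=151, sum2=93
  after byte 3 (0x4E): sum1=229, sum2=67
  after byte 4 (0x38): sum1=30, sum2=97
Checksum = sum2·256 + sum1 = 97·256 + 30 = 24862 = 0x611E.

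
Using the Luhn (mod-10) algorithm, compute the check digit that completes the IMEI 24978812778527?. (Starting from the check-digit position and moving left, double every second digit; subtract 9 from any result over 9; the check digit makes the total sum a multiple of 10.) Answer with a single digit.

Partial digits right→left: 7 2 5 8 7 7 2 1 8 8 7 9 4 2
Double every second digit counting from the check-digit position (so the 1st, 3rd, 5th, ... of the partial from the right).
  doubled (with −9 where >9): 5 1 5 4 7 5 8 → sum 35
  kept as-is: 2 8 7 1 8 9 2 → sum 37
Total = 35 + 37 = 72.
Check digit = (10 − (72 mod 10)) mod 10 = 8.

8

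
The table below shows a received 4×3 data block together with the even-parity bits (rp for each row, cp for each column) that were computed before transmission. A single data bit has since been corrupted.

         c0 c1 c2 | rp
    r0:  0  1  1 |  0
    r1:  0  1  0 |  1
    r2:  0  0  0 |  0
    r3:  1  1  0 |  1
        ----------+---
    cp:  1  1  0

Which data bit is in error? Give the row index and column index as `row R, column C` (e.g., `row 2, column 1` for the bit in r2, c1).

Recompute each row's even parity and compare to rp:
  r0: data parity 0, sent rp 0 → ok
  r1: data parity 1, sent rp 1 → ok
  r2: data parity 0, sent rp 0 → ok
  r3: data parity 0, sent rp 1 → mismatch
Recompute each column's even parity and compare to cp:
  c0: data parity 1, sent cp 1 → ok
  c1: data parity 1, sent cp 1 → ok
  c2: data parity 1, sent cp 0 → mismatch
Exactly one row (r3) and one column (c2) fail → the flipped bit is at their intersection.

row 3, column 2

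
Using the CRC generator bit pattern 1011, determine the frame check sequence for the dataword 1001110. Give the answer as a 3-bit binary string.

000

Append 3 zeros: 1001110000. Divide by 1011 (XOR where the leading bit is 1):
  pos 0: 1001 XOR 1011 = 0010
  pos 2: 1011 XOR 1011 = 0000
Remainder (last 3 bits) = 000. This is the CRC / FCS.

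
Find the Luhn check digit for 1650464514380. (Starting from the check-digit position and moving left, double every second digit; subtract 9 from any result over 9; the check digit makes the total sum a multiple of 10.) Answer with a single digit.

Partial digits right→left: 0 8 3 4 1 5 4 6 4 0 5 6 1
Double every second digit counting from the check-digit position (so the 1st, 3rd, 5th, ... of the partial from the right).
  doubled (with −9 where >9): 0 6 2 8 8 1 2 → sum 27
  kept as-is: 8 4 5 6 0 6 → sum 29
Total = 27 + 29 = 56.
Check digit = (10 − (56 mod 10)) mod 10 = 4.

4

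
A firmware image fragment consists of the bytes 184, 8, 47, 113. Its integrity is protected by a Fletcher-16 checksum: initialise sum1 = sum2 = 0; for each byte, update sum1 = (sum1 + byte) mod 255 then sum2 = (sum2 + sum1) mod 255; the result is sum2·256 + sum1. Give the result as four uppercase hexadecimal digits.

CA61

Running sums (mod 255):
  after byte 0 (184): sum1=184, sum2=184
  after byte 1 (8): sum1=192, sum2=121
  after byte 2 (47): sum1=239, sum2=105
  after byte 3 (113): sum1=97, sum2=202
Checksum = sum2·256 + sum1 = 202·256 + 97 = 51809 = 0xCA61.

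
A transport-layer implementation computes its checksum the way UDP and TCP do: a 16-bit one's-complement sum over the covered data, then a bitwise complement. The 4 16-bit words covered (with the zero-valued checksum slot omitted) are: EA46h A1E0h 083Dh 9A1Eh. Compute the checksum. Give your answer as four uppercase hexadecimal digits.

D17C

One's-complement addition (fold any carry out of bit 15 back into bit 0):
  0xEA46 + 0xA1E0 = 0x18C26 → wrap carry → 0x8C27
  0x8C27 + 0x083D = 0x09464
  0x9464 + 0x9A1E = 0x12E82 → wrap carry → 0x2E83
One's-complement sum = 0x2E83.
Checksum = ~0x2E83 & 0xFFFF = 0xD17C.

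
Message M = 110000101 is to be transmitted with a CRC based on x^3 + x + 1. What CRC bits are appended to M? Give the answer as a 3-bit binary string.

001

Append 3 zeros: 110000101000. Divide by 1011 (XOR where the leading bit is 1):
  pos 0: 1100 XOR 1011 = 0111
  pos 1: 1110 XOR 1011 = 0101
  pos 2: 1010 XOR 1011 = 0001
  pos 5: 1101 XOR 1011 = 0110
  pos 6: 1100 XOR 1011 = 0111
  pos 7: 1110 XOR 1011 = 0101
  pos 8: 1010 XOR 1011 = 0001
Remainder (last 3 bits) = 001. This is the CRC / FCS.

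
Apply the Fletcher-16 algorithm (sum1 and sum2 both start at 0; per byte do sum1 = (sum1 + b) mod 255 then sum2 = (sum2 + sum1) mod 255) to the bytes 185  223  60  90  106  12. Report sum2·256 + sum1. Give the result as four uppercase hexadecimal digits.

Running sums (mod 255):
  after byte 0 (185): sum1=185, sum2=185
  after byte 1 (223): sum1=153, sum2=83
  after byte 2 (60): sum1=213, sum2=41
  after byte 3 (90): sum1=48, sum2=89
  after byte 4 (106): sum1=154, sum2=243
  after byte 5 (12): sum1=166, sum2=154
Checksum = sum2·256 + sum1 = 154·256 + 166 = 39590 = 0x9AA6.

9AA6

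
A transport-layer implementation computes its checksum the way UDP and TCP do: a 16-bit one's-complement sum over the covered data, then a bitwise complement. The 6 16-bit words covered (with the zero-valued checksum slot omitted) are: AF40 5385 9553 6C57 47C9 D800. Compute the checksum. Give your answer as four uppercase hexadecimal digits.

One's-complement addition (fold any carry out of bit 15 back into bit 0):
  0xAF40 + 0x5385 = 0x102C5 → wrap carry → 0x02C6
  0x02C6 + 0x9553 = 0x09819
  0x9819 + 0x6C57 = 0x10470 → wrap carry → 0x0471
  0x0471 + 0x47C9 = 0x04C3A
  0x4C3A + 0xD800 = 0x1243A → wrap carry → 0x243B
One's-complement sum = 0x243B.
Checksum = ~0x243B & 0xFFFF = 0xDBC4.

DBC4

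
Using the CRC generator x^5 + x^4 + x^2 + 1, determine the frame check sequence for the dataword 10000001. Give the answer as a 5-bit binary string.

Append 5 zeros: 1000000100000. Divide by 110101 (XOR where the leading bit is 1):
  pos 0: 100000 XOR 110101 = 010101
  pos 1: 101010 XOR 110101 = 011111
  pos 2: 111111 XOR 110101 = 001010
  pos 4: 101000 XOR 110101 = 011101
  pos 5: 111010 XOR 110101 = 001111
  pos 7: 111100 XOR 110101 = 001001
Remainder (last 5 bits) = 01001. This is the CRC / FCS.

01001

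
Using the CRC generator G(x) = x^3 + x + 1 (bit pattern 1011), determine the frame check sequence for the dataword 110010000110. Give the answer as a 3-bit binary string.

Append 3 zeros: 110010000110000. Divide by 1011 (XOR where the leading bit is 1):
  pos 0: 1100 XOR 1011 = 0111
  pos 1: 1111 XOR 1011 = 0100
  pos 2: 1000 XOR 1011 = 0011
  pos 4: 1100 XOR 1011 = 0111
  pos 5: 1110 XOR 1011 = 0101
  pos 6: 1011 XOR 1011 = 0000
  pos 10: 1000 XOR 1011 = 0011
Remainder (last 3 bits) = 110. This is the CRC / FCS.

110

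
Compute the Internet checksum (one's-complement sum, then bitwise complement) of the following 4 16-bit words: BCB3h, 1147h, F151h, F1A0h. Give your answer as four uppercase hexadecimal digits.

One's-complement addition (fold any carry out of bit 15 back into bit 0):
  0xBCB3 + 0x1147 = 0x0CDFA
  0xCDFA + 0xF151 = 0x1BF4B → wrap carry → 0xBF4C
  0xBF4C + 0xF1A0 = 0x1B0EC → wrap carry → 0xB0ED
One's-complement sum = 0xB0ED.
Checksum = ~0xB0ED & 0xFFFF = 0x4F12.

4F12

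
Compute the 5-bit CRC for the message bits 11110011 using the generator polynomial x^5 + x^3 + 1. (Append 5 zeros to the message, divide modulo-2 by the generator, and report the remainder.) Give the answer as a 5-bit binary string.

Append 5 zeros: 1111001100000. Divide by 101001 (XOR where the leading bit is 1):
  pos 0: 111100 XOR 101001 = 010101
  pos 1: 101011 XOR 101001 = 000010
  pos 5: 101000 XOR 101001 = 000001
Remainder (last 5 bits) = 00100. This is the CRC / FCS.

00100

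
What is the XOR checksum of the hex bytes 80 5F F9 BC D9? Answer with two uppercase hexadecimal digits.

XOR the bytes together:
  start with 0x80
  0x80 ⊕ 0x5F = 0xDF
  0xDF ⊕ 0xF9 = 0x26
  0x26 ⊕ 0xBC = 0x9A
  0x9A ⊕ 0xD9 = 0x43

43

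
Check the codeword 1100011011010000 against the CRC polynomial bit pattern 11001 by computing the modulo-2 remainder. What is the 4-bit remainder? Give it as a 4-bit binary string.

Modulo-2 division of 1100011011010000 by 11001:
  pos 0: 11000 XOR 11001 = 00001
  pos 4: 11101 XOR 11001 = 00100
  pos 6: 10010 XOR 11001 = 01011
  pos 7: 10111 XOR 11001 = 01110
  pos 8: 11100 XOR 11001 = 00101
  pos 10: 10100 XOR 11001 = 01101
  pos 11: 11010 XOR 11001 = 00011
Remainder = 0011 (nonzero — an error is detected).

0011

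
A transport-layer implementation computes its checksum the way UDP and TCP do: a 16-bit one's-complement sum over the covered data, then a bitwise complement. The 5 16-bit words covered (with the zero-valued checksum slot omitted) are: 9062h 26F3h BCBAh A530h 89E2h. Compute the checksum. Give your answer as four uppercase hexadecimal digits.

One's-complement addition (fold any carry out of bit 15 back into bit 0):
  0x9062 + 0x26F3 = 0x0B755
  0xB755 + 0xBCBA = 0x1740F → wrap carry → 0x7410
  0x7410 + 0xA530 = 0x11940 → wrap carry → 0x1941
  0x1941 + 0x89E2 = 0x0A323
One's-complement sum = 0xA323.
Checksum = ~0xA323 & 0xFFFF = 0x5CDC.

5CDC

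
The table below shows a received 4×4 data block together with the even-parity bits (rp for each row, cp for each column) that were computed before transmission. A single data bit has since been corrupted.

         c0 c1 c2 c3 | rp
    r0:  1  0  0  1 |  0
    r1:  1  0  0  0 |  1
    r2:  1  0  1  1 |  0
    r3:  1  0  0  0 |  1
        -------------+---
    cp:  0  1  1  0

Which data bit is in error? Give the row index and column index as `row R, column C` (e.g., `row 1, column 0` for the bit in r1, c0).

row 2, column 1

Recompute each row's even parity and compare to rp:
  r0: data parity 0, sent rp 0 → ok
  r1: data parity 1, sent rp 1 → ok
  r2: data parity 1, sent rp 0 → mismatch
  r3: data parity 1, sent rp 1 → ok
Recompute each column's even parity and compare to cp:
  c0: data parity 0, sent cp 0 → ok
  c1: data parity 0, sent cp 1 → mismatch
  c2: data parity 1, sent cp 1 → ok
  c3: data parity 0, sent cp 0 → ok
Exactly one row (r2) and one column (c1) fail → the flipped bit is at their intersection.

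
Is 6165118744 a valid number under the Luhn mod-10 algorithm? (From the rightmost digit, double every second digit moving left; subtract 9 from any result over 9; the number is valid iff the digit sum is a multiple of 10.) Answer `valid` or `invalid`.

invalid

From the right, keep odd positions and double even positions (subtract 9 from any doubled value over 9):
  doubled (positions 2,4,...): 8 7 2 3 3 → sum 23
  kept (positions 1,3,...): 4 7 1 5 1 → sum 18
Total = 41.
41 mod 10 = 1, so the number is invalid.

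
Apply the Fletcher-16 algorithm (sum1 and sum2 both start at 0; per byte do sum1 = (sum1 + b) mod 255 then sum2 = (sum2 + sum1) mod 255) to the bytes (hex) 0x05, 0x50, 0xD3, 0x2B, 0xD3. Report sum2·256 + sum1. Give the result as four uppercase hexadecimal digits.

Running sums (mod 255):
  after byte 0 (0x05): sum1=5, sum2=5
  after byte 1 (0x50): sum1=85, sum2=90
  after byte 2 (0xD3): sum1=41, sum2=131
  after byte 3 (0x2B): sum1=84, sum2=215
  after byte 4 (0xD3): sum1=40, sum2=0
Checksum = sum2·256 + sum1 = 0·256 + 40 = 40 = 0x0028.

0028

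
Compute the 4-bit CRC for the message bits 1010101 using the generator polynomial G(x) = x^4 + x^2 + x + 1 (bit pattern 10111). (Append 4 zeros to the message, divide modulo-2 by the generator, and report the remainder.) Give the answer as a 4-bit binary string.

0110

Append 4 zeros: 10101010000. Divide by 10111 (XOR where the leading bit is 1):
  pos 0: 10101 XOR 10111 = 00010
  pos 3: 10010 XOR 10111 = 00101
  pos 5: 10100 XOR 10111 = 00011
Remainder (last 4 bits) = 0110. This is the CRC / FCS.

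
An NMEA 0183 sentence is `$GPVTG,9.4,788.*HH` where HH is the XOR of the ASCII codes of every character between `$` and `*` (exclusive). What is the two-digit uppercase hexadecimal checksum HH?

XOR the ASCII codes of the payload characters:
  'G' = 0x47 → acc = 0x47
  'P' = 0x50 → acc = 0x17
  'V' = 0x56 → acc = 0x41
  'T' = 0x54 → acc = 0x15
  'G' = 0x47 → acc = 0x52
  ',' = 0x2C → acc = 0x7E
  '9' = 0x39 → acc = 0x47
  '.' = 0x2E → acc = 0x69
  '4' = 0x34 → acc = 0x5D
  ',' = 0x2C → acc = 0x71
  '7' = 0x37 → acc = 0x46
  '8' = 0x38 → acc = 0x7E
  '8' = 0x38 → acc = 0x46
  '.' = 0x2E → acc = 0x68
Checksum = 0x68.

68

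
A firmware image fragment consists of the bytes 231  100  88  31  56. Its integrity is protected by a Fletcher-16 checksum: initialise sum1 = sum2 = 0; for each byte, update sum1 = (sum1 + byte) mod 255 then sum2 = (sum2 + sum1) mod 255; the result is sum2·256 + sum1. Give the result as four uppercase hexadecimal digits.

98FB

Running sums (mod 255):
  after byte 0 (231): sum1=231, sum2=231
  after byte 1 (100): sum1=76, sum2=52
  after byte 2 (88): sum1=164, sum2=216
  after byte 3 (31): sum1=195, sum2=156
  after byte 4 (56): sum1=251, sum2=152
Checksum = sum2·256 + sum1 = 152·256 + 251 = 39163 = 0x98FB.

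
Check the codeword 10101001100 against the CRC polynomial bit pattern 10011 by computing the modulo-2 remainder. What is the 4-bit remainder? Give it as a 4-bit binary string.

0010

Modulo-2 division of 10101001100 by 10011:
  pos 0: 10101 XOR 10011 = 00110
  pos 2: 11000 XOR 10011 = 01011
  pos 3: 10111 XOR 10011 = 00100
  pos 5: 10010 XOR 10011 = 00001
Remainder = 0010 (nonzero — an error is detected).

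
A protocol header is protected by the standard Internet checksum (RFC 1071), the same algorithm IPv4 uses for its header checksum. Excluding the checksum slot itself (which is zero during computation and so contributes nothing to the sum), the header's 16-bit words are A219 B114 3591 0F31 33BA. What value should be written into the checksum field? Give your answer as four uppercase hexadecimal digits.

3455

One's-complement addition (fold any carry out of bit 15 back into bit 0):
  0xA219 + 0xB114 = 0x1532D → wrap carry → 0x532E
  0x532E + 0x3591 = 0x088BF
  0x88BF + 0x0F31 = 0x097F0
  0x97F0 + 0x33BA = 0x0CBAA
One's-complement sum = 0xCBAA.
Checksum = ~0xCBAA & 0xFFFF = 0x3455.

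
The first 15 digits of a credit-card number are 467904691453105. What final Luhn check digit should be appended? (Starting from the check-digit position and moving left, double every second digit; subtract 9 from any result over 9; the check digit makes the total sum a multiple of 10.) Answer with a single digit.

3

Partial digits right→left: 5 0 1 3 5 4 1 9 6 4 0 9 7 6 4
Double every second digit counting from the check-digit position (so the 1st, 3rd, 5th, ... of the partial from the right).
  doubled (with −9 where >9): 1 2 1 2 3 0 5 8 → sum 22
  kept as-is: 0 3 4 9 4 9 6 → sum 35
Total = 22 + 35 = 57.
Check digit = (10 − (57 mod 10)) mod 10 = 3.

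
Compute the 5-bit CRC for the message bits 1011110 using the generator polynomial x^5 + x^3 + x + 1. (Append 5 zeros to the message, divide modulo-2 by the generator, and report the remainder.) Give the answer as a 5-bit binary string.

Append 5 zeros: 101111000000. Divide by 101011 (XOR where the leading bit is 1):
  pos 0: 101111 XOR 101011 = 000100
  pos 3: 100000 XOR 101011 = 001011
  pos 5: 101100 XOR 101011 = 000111
Remainder (last 5 bits) = 01110. This is the CRC / FCS.

01110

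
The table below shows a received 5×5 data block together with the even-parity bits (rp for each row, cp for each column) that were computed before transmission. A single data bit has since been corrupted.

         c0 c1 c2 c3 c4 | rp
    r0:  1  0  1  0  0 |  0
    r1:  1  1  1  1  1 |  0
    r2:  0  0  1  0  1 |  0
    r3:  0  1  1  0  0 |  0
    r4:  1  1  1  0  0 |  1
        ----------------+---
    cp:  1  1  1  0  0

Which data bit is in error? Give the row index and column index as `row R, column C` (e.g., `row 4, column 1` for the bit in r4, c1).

Recompute each row's even parity and compare to rp:
  r0: data parity 0, sent rp 0 → ok
  r1: data parity 1, sent rp 0 → mismatch
  r2: data parity 0, sent rp 0 → ok
  r3: data parity 0, sent rp 0 → ok
  r4: data parity 1, sent rp 1 → ok
Recompute each column's even parity and compare to cp:
  c0: data parity 1, sent cp 1 → ok
  c1: data parity 1, sent cp 1 → ok
  c2: data parity 1, sent cp 1 → ok
  c3: data parity 1, sent cp 0 → mismatch
  c4: data parity 0, sent cp 0 → ok
Exactly one row (r1) and one column (c3) fail → the flipped bit is at their intersection.

row 1, column 3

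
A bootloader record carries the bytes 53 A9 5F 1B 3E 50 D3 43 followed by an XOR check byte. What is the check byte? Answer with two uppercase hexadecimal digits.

XOR the bytes together:
  start with 0x53
  0x53 ⊕ 0xA9 = 0xFA
  0xFA ⊕ 0x5F = 0xA5
  0xA5 ⊕ 0x1B = 0xBE
  0xBE ⊕ 0x3E = 0x80
  0x80 ⊕ 0x50 = 0xD0
  0xD0 ⊕ 0xD3 = 0x03
  0x03 ⊕ 0x43 = 0x40

40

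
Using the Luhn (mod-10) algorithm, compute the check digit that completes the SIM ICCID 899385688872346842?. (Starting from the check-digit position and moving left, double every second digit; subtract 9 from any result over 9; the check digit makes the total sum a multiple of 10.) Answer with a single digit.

Partial digits right→left: 2 4 8 6 4 3 2 7 8 8 8 6 5 8 3 9 9 8
Double every second digit counting from the check-digit position (so the 1st, 3rd, 5th, ... of the partial from the right).
  doubled (with −9 where >9): 4 7 8 4 7 7 1 6 9 → sum 53
  kept as-is: 4 6 3 7 8 6 8 9 8 → sum 59
Total = 53 + 59 = 112.
Check digit = (10 − (112 mod 10)) mod 10 = 8.

8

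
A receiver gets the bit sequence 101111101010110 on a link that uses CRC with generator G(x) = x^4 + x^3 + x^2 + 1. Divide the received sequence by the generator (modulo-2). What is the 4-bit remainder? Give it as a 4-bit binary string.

Modulo-2 division of 101111101010110 by 11101:
  pos 0: 10111 XOR 11101 = 01010
  pos 1: 10101 XOR 11101 = 01000
  pos 2: 10001 XOR 11101 = 01100
  pos 3: 11000 XOR 11101 = 00101
  pos 5: 10110 XOR 11101 = 01011
  pos 6: 10111 XOR 11101 = 01010
  pos 7: 10100 XOR 11101 = 01001
  pos 8: 10011 XOR 11101 = 01110
  pos 9: 11101 XOR 11101 = 00000
Remainder = 0000 (zero — the frame passes the CRC check).

0000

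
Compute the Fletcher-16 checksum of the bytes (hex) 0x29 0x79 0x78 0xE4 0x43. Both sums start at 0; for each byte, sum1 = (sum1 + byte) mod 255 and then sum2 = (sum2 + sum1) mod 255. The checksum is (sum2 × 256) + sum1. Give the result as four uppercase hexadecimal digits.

2A43

Running sums (mod 255):
  after byte 0 (0x29): sum1=41, sum2=41
  after byte 1 (0x79): sum1=162, sum2=203
  after byte 2 (0x78): sum1=27, sum2=230
  after byte 3 (0xE4): sum1=0, sum2=230
  after byte 4 (0x43): sum1=67, sum2=42
Checksum = sum2·256 + sum1 = 42·256 + 67 = 10819 = 0x2A43.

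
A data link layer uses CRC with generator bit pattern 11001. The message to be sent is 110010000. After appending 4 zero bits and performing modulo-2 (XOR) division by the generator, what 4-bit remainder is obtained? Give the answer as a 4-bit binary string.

0000

Append 4 zeros: 1100100000000. Divide by 11001 (XOR where the leading bit is 1):
  pos 0: 11001 XOR 11001 = 00000
Remainder (last 4 bits) = 0000. This is the CRC / FCS.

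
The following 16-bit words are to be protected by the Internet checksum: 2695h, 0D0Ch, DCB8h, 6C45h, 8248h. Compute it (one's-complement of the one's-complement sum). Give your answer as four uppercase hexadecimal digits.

0118

One's-complement addition (fold any carry out of bit 15 back into bit 0):
  0x2695 + 0x0D0C = 0x033A1
  0x33A1 + 0xDCB8 = 0x11059 → wrap carry → 0x105A
  0x105A + 0x6C45 = 0x07C9F
  0x7C9F + 0x8248 = 0x0FEE7
One's-complement sum = 0xFEE7.
Checksum = ~0xFEE7 & 0xFFFF = 0x0118.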